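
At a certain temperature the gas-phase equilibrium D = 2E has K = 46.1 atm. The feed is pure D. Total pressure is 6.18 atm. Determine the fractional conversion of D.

X = 0.807

Take 1 mol D as basis and let X be its fractional conversion, so ξ = X.
Mole table: n_D = 1 − X; n_E = 2X.
Summing: n_T = 1 + X.
Mole fractions y_i = n_i/n_T; K = p_E^2 / (p_D) with p_i = y_i·P.
This yields a degree-2 equation in X; solving on (0,1), X = 0.807.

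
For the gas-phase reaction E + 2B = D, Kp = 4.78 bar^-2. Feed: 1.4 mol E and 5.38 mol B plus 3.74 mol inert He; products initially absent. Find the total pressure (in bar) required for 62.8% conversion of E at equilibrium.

P = 1.44 bar

Let X = conversion of E (basis 1.4 mol E); extent of reaction ξ = 1.4X.
At extent ξ: n_E = 1.4 − 1.4X; n_B = 5.38 − 2.8X; n_D = 1.4X; n_I = 3.74 (inert).
Summing: n_T = 10.5 − 2.8X.
Kp = p_D / (p_E p_B^2) with p_i = (n_i/n_T)·P.
At X = 0.628: the mole-fraction product g(X) = Π y_i^ν_i = 9.881. Since Kp = g(X)·P^{-2}, P = (g/Kp)^(1/2) = (9.881/4.78)^(1/2) = 1.44 bar.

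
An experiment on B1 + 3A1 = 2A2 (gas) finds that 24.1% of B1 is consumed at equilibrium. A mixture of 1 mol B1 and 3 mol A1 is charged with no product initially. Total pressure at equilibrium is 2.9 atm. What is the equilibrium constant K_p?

Take 1 mol B1 as basis and let X be its fractional conversion, so ξ = X.
Moles: n_B1 = 1 − X; n_A1 = 3 − 3X; n_A2 = 2X.
n_T = Σnᵢ = 4 − 2X.
At X = 0.241: n_B1 = 0.759, n_A1 = 2.28, n_A2 = 0.482, n_T = 3.52.
p_i = (n_i/n_T)·P. K_p = p_A2^2 / (p_B1 p_A1^3) = 0.0382 atm^-2.

K_p = 0.0382 atm^-2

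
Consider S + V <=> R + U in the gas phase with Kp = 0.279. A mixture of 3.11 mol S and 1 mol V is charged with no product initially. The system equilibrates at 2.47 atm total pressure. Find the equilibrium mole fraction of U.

y_U = 0.136

Take 1 mol V as basis and let X be its fractional conversion, so ξ = X.
Moles: n_S = 3.11 − X; n_V = 1 − X; n_R = X; n_U = X.
n_T stays at 4.11 (no change in mole number).
Mole fractions y_i = n_i/n_T; Kp = p_R p_U / (p_S p_V) with p_i = y_i·P.
This yields a degree-2 equation in X; solving on (0,1), X = 0.560.
Then n_U = 0.56, n_T = 4.11, so y_U = 0.136.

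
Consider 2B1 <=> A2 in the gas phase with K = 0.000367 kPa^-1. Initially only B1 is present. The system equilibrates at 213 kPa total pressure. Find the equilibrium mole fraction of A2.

y_A2 = 0.068

Let X = conversion of B1 (basis 1 mol B1); extent of reaction ξ = 0.5X.
Mole table: n_B1 = 1 − X; n_A2 = 0.5X.
n_T = Σnᵢ = 1 − 0.5X.
With p_i = (n_i/n_T)P, K = p_A2 / (p_B1^2).
Equating to 0.000367 kPa^-1 and solving on 0 < X < 1: X = 0.127.
Then n_A2 = 0.0636, n_T = 0.936, so y_A2 = 0.068.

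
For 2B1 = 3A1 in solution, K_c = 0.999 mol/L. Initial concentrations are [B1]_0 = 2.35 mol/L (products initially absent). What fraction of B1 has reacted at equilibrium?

X = 0.369

Let X = conversion of B1; extent ξ = 2.35X/2 mol/L.
Concentrations: [B1] = 2.35 − 2.35X; [A1] = 3.53X.
K_c = [A1]^3 / ([B1]^2).
Equating to 0.999 mol/L: the physical root is X = 0.369.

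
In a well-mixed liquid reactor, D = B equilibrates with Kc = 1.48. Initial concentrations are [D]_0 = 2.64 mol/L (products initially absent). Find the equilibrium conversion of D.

X = 0.597

Let X = conversion of D; extent ξ = 2.64·X mol/L.
Concentrations: [D] = 2.64 − 2.64X; [B] = 2.64X.
Kc = [B] / ([D]).
Solving Kc = 1.48 for X ∈ (0,1): X = 0.597.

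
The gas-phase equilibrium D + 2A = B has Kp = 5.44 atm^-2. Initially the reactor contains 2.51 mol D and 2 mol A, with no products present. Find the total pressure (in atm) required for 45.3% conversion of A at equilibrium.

Take 2 mol A as basis and let X be its fractional conversion, so ξ = X.
At extent ξ: n_D = 2.51 − X; n_A = 2 − 2X; n_B = X.
n_T = Σnᵢ = 4.51 − 2X.
Kp = p_B / (p_D p_A^2) with p_i = (n_i/n_T)·P.
At X = 0.453: the mole-fraction product g(X) = Π y_i^ν_i = 2.39. Since Kp = g(X)·P^{-2}, P = (g/Kp)^(1/2) = (2.39/5.44)^(1/2) = 0.663 atm.

P = 0.663 atm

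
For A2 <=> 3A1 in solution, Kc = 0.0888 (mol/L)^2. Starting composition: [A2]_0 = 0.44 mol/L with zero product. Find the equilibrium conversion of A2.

X = 0.235

Let X = conversion of A2; extent ξ = 0.44·X mol/L.
Concentrations: [A2] = 0.44 − 0.44X; [A1] = 1.32X.
Kc = [A1]^3 / ([A2]).
This equals 0.0888 at X = 0.235 (the root in 0 < X < 1).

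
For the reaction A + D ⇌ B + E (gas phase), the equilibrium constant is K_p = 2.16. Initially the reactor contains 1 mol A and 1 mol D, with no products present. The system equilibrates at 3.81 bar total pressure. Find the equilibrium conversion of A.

Basis: 1 mol A initially; let X = conversion of A. Extent ξ = X.
Species balance: n_A = 1 − X; n_D = 1 − X; n_B = X; n_E = X.
Total moles n_T = 2 (Δν = 0, constant).
With p_i = (n_i/n_T)P, K_p = p_B p_E / (p_A p_D).
Setting this equal to 2.16 and taking the physical root (0 < X < 1) gives X = 0.595.

X = 0.595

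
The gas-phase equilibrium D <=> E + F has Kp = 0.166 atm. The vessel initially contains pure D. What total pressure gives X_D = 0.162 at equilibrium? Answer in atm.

Basis: 1 mol D initially; let X = conversion of D. Extent ξ = X.
Mole table: n_D = 1 − X; n_E = X; n_F = X.
n_T = Σnᵢ = 1 + X.
Kp = p_E p_F / (p_D) with p_i = (n_i/n_T)·P.
At X = 0.162: the mole-fraction product g(X) = Π y_i^ν_i = 0.02695. Since Kp = g(X)·P^{1}, P = (Kp/g)^(1/1) = (0.166/0.02695)^(1/1) = 6.16 atm.

P = 6.16 atm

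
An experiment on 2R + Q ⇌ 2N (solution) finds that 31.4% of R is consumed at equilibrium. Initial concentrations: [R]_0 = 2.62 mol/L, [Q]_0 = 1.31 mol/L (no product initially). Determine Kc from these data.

Let X = conversion of R.
Concentrations: [R] = 2.62 − 2.62X; [Q] = 1.31 − 1.31X; [N] = 2.62X.
At X = 0.314: [R] = 1.8, [Q] = 0.899, [N] = 0.823.
Kc = [N]^2 / ([R]^2 [Q]) = 0.233 L/mol.

Kc = 0.233 L/mol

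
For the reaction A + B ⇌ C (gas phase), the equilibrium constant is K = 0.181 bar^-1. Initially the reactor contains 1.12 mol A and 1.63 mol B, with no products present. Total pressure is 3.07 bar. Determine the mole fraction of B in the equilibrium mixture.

Let X = conversion of A (basis 1.12 mol A); extent of reaction ξ = 1.12X.
Mole table: n_A = 1.12 − 1.12X; n_B = 1.63 − 1.12X; n_C = 1.12X.
n_T = Σnᵢ = 2.75 − 1.12X.
y_i = n_i/n_T, p_i = y_i·P. K = p_C / (p_A p_B).
Equating to 0.181 bar^-1 and solving on 0 < X < 1: X = 0.234.
Then n_B = 1.37, n_T = 2.49, so y_B = 0.550.

y_B = 0.550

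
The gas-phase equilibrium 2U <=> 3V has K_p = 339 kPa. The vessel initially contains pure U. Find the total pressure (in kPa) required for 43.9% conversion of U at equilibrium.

Let X = conversion of U (basis 1 mol U); extent of reaction ξ = 0.5X.
At extent ξ: n_U = 1 − X; n_V = 1.5X.
Total moles n_T = 1 + 0.5X.
K_p = p_V^3 / (p_U^2) with p_i = (n_i/n_T)·P.
At X = 0.439: the mole-fraction product g(X) = Π y_i^ν_i = 0.744. Since K_p = g(X)·P^{1}, P = (K_p/g)^(1/1) = (339/0.744)^(1/1) = 456 kPa.

P = 456 kPa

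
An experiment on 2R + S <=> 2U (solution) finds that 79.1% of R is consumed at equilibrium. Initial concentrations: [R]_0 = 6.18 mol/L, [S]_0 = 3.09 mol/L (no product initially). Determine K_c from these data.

K_c = 22.2 L/mol

Let X = conversion of R.
Concentrations: [R] = 6.18 − 6.18X; [S] = 3.09 − 3.09X; [U] = 6.18X.
At X = 0.791: [R] = 1.29, [S] = 0.646, [U] = 4.89.
K_c = [U]^2 / ([R]^2 [S]) = 22.2 L/mol.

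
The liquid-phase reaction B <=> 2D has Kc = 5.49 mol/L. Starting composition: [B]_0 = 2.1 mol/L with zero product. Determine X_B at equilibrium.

Let X = conversion of B; extent ξ = 2.1·X mol/L.
Concentrations: [B] = 2.1 − 2.1X; [D] = 4.2X.
Kc = [D]^2 / ([B]).
Equating to 5.49 mol/L: the physical root is X = 0.545.

X = 0.545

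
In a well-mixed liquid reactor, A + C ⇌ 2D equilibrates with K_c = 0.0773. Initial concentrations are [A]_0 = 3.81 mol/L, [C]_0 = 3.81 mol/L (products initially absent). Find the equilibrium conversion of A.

X = 0.122

Let X = conversion of A; extent ξ = 3.81·X mol/L.
Concentrations: [A] = 3.81 − 3.81X; [C] = 3.81 − 3.81X; [D] = 7.62X.
K_c = [D]^2 / ([A] [C]).
Solving K_c = 0.0773 for X ∈ (0,1): X = 0.122.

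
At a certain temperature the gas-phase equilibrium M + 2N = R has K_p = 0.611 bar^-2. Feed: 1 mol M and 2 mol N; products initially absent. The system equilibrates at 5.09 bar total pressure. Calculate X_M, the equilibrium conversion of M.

X = 0.695

Let X = conversion of M (basis 1 mol M); extent of reaction ξ = X.
At extent ξ: n_M = 1 − X; n_N = 2 − 2X; n_R = X.
Summing: n_T = 3 − 2X.
With p_i = (n_i/n_T)P, K_p = p_R / (p_M p_N^2).
Equating to 0.611 bar^-2 and solving on 0 < X < 1: X = 0.695.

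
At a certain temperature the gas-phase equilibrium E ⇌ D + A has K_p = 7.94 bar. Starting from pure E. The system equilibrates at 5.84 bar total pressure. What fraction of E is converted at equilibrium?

X = 0.759

Take 1 mol E as basis and let X be its fractional conversion, so ξ = X.
Species balance: n_E = 1 − X; n_D = X; n_A = X.
n_T = Σnᵢ = 1 + X.
Mole fractions y_i = n_i/n_T; K_p = p_D p_A / (p_E) with p_i = y_i·P.
This yields a degree-2 equation in X; solving on (0,1), X = 0.759.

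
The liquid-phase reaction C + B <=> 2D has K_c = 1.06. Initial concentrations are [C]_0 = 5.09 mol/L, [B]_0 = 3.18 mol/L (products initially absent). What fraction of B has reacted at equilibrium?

Let X = conversion of B; extent ξ = 3.18·X mol/L.
Concentrations: [C] = 5.09 − 3.18X; [B] = 3.18 − 3.18X; [D] = 6.36X.
K_c = [D]^2 / ([C] [B]).
Solving K_c = 1.06 for X ∈ (0,1): X = 0.424.

X = 0.424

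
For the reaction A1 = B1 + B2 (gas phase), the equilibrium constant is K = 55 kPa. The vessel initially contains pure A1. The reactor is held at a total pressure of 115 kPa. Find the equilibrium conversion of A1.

Take 1 mol A1 as basis and let X be its fractional conversion, so ξ = X.
At extent ξ: n_A1 = 1 − X; n_B1 = X; n_B2 = X.
Summing: n_T = 1 + X.
y_i = n_i/n_T, p_i = y_i·P. K = p_B1 p_B2 / (p_A1).
Equating to 55 kPa and solving on 0 < X < 1: X = 0.569.

X = 0.569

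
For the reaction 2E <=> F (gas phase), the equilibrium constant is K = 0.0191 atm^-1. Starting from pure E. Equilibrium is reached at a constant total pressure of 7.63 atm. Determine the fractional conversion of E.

X = 0.205

Take 1 mol E as basis and let X be its fractional conversion, so ξ = 0.5X.
At extent ξ: n_E = 1 − X; n_F = 0.5X.
n_T = Σnᵢ = 1 − 0.5X.
With p_i = (n_i/n_T)P, K = p_F / (p_E^2).
Setting this equal to 0.0191 atm^-1 and taking the physical root (0 < X < 1) gives X = 0.205.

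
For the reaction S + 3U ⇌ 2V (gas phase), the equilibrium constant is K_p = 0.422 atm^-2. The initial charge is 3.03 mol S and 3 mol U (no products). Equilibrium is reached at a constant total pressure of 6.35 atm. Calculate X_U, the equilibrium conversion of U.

Take 3 mol U as basis and let X be its fractional conversion, so ξ = X.
Species balance: n_S = 3.03 − X; n_U = 3 − 3X; n_V = 2X.
Total moles n_T = 6.03 − 2X.
Mole fractions y_i = n_i/n_T; K_p = p_V^2 / (p_S p_U^3) with p_i = y_i·P.
This yields a degree-4 equation in X; solving on (0,1), X = 0.669.

X = 0.669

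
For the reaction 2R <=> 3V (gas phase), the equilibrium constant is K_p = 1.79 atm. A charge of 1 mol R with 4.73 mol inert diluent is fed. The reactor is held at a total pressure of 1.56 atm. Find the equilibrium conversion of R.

Take 1 mol R as basis and let X be its fractional conversion, so ξ = 0.5X.
Species balance: n_R = 1 − X; n_V = 1.5X; n_I = 4.73 (inert).
n_T = Σnᵢ = 5.73 + 0.5X.
Mole fractions y_i = n_i/n_T; K_p = p_V^3 / (p_R^2) with p_i = y_i·P.
Equating to 1.79 atm and solving on 0 < X < 1: X = 0.642.

X = 0.642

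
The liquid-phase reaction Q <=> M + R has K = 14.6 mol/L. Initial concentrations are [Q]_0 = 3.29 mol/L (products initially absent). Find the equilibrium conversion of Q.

X = 0.841

Let X = conversion of Q; extent ξ = 3.29·X mol/L.
Concentrations: [Q] = 3.29 − 3.29X; [M] = 3.29X; [R] = 3.29X.
K = [M] [R] / ([Q]).
Solving K = 14.6 for X ∈ (0,1): X = 0.841.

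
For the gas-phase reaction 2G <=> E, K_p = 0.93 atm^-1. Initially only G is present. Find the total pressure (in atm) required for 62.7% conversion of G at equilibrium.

Basis: 1 mol G initially; let X = conversion of G. Extent ξ = 0.5X.
Moles: n_G = 1 − X; n_E = 0.5X.
Total moles n_T = 1 − 0.5X.
K_p = p_E / (p_G^2) with p_i = (n_i/n_T)·P.
At X = 0.627: the mole-fraction product g(X) = Π y_i^ν_i = 1.547. Since K_p = g(X)·P^{-1}, P = (g/K_p)^(1/1) = (1.547/0.93)^(1/1) = 1.66 atm.

P = 1.66 atm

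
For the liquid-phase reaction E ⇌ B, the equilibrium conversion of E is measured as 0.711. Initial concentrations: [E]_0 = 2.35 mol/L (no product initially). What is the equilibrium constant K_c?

K_c = 2.46

Let X = conversion of E.
Concentrations: [E] = 2.35 − 2.35X; [B] = 2.35X.
At X = 0.711: [E] = 0.679, [B] = 1.67.
K_c = [B] / ([E]) = 2.46.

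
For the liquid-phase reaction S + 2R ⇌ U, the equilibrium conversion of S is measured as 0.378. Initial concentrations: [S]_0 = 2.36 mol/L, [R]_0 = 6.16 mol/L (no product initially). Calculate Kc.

Kc = 0.0317 (mol/L)^-2

Let X = conversion of S.
Concentrations: [S] = 2.36 − 2.36X; [R] = 6.16 − 4.72X; [U] = 2.36X.
At X = 0.378: [S] = 1.47, [R] = 4.38, [U] = 0.892.
Kc = [U] / ([S] [R]^2) = 0.0317 (mol/L)^-2.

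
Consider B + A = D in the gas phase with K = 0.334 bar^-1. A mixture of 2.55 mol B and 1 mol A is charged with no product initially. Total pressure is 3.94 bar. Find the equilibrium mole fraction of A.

Basis: 1 mol A initially; let X = conversion of A. Extent ξ = X.
Moles: n_B = 2.55 − X; n_A = 1 − X; n_D = X.
Summing: n_T = 3.55 − X.
With p_i = (n_i/n_T)P, K = p_D / (p_B p_A).
This yields a degree-2 equation in X; solving on (0,1), X = 0.471.
Then n_A = 0.529, n_T = 3.08, so y_A = 0.172.

y_A = 0.172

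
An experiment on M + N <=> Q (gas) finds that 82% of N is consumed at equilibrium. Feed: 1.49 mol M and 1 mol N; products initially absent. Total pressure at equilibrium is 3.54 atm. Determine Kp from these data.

Kp = 3.21 atm^-1

Take 1 mol N as basis and let X be its fractional conversion, so ξ = X.
Mole table: n_M = 1.49 − X; n_N = 1 − X; n_Q = X.
Summing: n_T = 2.49 − X.
At X = 0.82: n_M = 0.67, n_N = 0.18, n_Q = 0.82, n_T = 1.67.
p_i = (n_i/n_T)·P. Kp = p_Q / (p_M p_N) = 3.21 atm^-1.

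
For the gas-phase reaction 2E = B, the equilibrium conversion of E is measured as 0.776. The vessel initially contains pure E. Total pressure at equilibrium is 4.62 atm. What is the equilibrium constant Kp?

Take 1 mol E as basis and let X be its fractional conversion, so ξ = 0.5X.
Moles: n_E = 1 − X; n_B = 0.5X.
Total moles n_T = 1 − 0.5X.
At X = 0.776: n_E = 0.224, n_B = 0.388, n_T = 0.612.
p_i = (n_i/n_T)·P. Kp = p_B / (p_E^2) = 1.02 atm^-1.

Kp = 1.02 atm^-1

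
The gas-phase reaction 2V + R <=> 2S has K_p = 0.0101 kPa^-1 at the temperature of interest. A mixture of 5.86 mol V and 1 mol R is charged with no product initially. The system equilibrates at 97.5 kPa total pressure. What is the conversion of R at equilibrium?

Take 1 mol R as basis and let X be its fractional conversion, so ξ = X.
Species balance: n_V = 5.86 − 2X; n_R = 1 − X; n_S = 2X.
n_T = Σnᵢ = 6.86 − X.
With p_i = (n_i/n_T)P, K_p = p_S^2 / (p_V^2 p_R).
This yields a degree-3 equation in X; solving on (0,1), X = 0.592.

X = 0.592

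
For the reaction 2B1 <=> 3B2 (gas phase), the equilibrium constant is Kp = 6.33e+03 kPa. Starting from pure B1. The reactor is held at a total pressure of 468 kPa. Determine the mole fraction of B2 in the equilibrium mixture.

y_B2 = 0.804

Let X = conversion of B1 (basis 1 mol B1); extent of reaction ξ = 0.5X.
Species balance: n_B1 = 1 − X; n_B2 = 1.5X.
Total moles n_T = 1 + 0.5X.
Mole fractions y_i = n_i/n_T; Kp = p_B2^3 / (p_B1^2) with p_i = y_i·P.
Setting this equal to 6.33e+03 kPa and taking the physical root (0 < X < 1) gives X = 0.732.
Then n_B2 = 1.1, n_T = 1.37, so y_B2 = 0.804.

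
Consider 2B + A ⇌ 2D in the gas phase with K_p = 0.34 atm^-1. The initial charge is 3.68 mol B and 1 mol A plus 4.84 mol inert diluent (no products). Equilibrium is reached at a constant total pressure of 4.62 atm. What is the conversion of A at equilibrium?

Let X = conversion of A (basis 1 mol A); extent of reaction ξ = X.
At extent ξ: n_B = 3.68 − 2X; n_A = 1 − X; n_D = 2X; n_I = 4.84 (inert).
Total moles n_T = 9.52 − X.
Mole fractions y_i = n_i/n_T; K_p = p_D^2 / (p_B^2 p_A) with p_i = y_i·P.
Setting this equal to 0.34 atm^-1 and taking the physical root (0 < X < 1) gives X = 0.437.

X = 0.437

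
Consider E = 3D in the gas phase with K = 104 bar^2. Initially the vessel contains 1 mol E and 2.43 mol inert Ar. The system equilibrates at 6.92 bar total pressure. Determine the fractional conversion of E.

X = 0.770

Let X = conversion of E (basis 1 mol E); extent of reaction ξ = X.
Moles: n_E = 1 − X; n_D = 3X; n_I = 2.43 (inert).
Total moles n_T = 3.43 + 2X.
Mole fractions y_i = n_i/n_T; K = p_D^3 / (p_E) with p_i = y_i·P.
Setting this equal to 104 bar^2 and taking the physical root (0 < X < 1) gives X = 0.770.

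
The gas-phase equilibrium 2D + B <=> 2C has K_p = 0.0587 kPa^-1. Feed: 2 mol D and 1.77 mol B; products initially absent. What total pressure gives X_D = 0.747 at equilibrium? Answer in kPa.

Let X = conversion of D (basis 2 mol D); extent of reaction ξ = X.
Mole table: n_D = 2 − 2X; n_B = 1.77 − X; n_C = 2X.
Summing: n_T = 3.77 − X.
K_p = p_C^2 / (p_D^2 p_B) with p_i = (n_i/n_T)·P.
At X = 0.747: the mole-fraction product g(X) = Π y_i^ν_i = 25.76. Since K_p = g(X)·P^{-1}, P = (g/K_p)^(1/1) = (25.76/0.0587)^(1/1) = 439 kPa.

P = 439 kPa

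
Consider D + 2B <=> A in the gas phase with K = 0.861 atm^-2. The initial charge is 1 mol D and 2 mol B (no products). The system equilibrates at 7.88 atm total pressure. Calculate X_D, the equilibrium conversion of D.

Basis: 1 mol D initially; let X = conversion of D. Extent ξ = X.
Species balance: n_D = 1 − X; n_B = 2 − 2X; n_A = X.
Summing: n_T = 3 − 2X.
y_i = n_i/n_T, p_i = y_i·P. K = p_A / (p_D p_B^2).
This yields a degree-3 equation in X; solving on (0,1), X = 0.806.

X = 0.806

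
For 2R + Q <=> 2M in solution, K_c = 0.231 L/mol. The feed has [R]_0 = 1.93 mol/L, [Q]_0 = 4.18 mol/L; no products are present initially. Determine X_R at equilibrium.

Let X = conversion of R; extent ξ = 1.93X/2 mol/L.
Concentrations: [R] = 1.93 − 1.93X; [Q] = 4.18 − 0.965X; [M] = 1.93X.
K_c = [M]^2 / ([R]^2 [Q]).
This equals 0.231 at X = 0.481 (the root in 0 < X < 1).

X = 0.481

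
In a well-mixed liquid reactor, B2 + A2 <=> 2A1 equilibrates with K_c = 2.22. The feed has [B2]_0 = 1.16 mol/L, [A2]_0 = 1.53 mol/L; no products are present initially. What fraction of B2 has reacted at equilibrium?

X = 0.487

Let X = conversion of B2; extent ξ = 1.16·X mol/L.
Concentrations: [B2] = 1.16 − 1.16X; [A2] = 1.53 − 1.16X; [A1] = 2.32X.
K_c = [A1]^2 / ([B2] [A2]).
Setting equal to 2.22 and solving for X on (0,1) gives X = 0.487.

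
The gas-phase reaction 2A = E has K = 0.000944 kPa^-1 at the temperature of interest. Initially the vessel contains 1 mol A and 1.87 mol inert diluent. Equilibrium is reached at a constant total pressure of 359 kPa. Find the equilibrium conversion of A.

X = 0.168

Basis: 1 mol A initially; let X = conversion of A. Extent ξ = 0.5X.
Moles: n_A = 1 − X; n_E = 0.5X; n_I = 1.87 (inert).
Summing: n_T = 2.87 − 0.5X.
Mole fractions y_i = n_i/n_T; K = p_E / (p_A^2) with p_i = y_i·P.
Equating to 0.000944 kPa^-1 and solving on 0 < X < 1: X = 0.168.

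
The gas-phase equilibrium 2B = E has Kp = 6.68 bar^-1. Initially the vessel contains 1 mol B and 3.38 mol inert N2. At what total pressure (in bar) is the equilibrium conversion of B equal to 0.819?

P = 7.43 bar

Take 1 mol B as basis and let X be its fractional conversion, so ξ = 0.5X.
Mole table: n_B = 1 − X; n_E = 0.5X; n_I = 3.38 (inert).
Total moles n_T = 4.38 − 0.5X.
Kp = p_E / (p_B^2) with p_i = (n_i/n_T)·P.
At X = 0.819: the mole-fraction product g(X) = Π y_i^ν_i = 49.63. Since Kp = g(X)·P^{-1}, P = (g/Kp)^(1/1) = (49.63/6.68)^(1/1) = 7.43 bar.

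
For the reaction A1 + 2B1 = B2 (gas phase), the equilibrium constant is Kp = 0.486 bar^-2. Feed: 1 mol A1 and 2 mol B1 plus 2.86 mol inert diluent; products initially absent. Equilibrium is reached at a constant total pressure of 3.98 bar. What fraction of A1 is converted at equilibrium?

X = 0.336

Basis: 1 mol A1 initially; let X = conversion of A1. Extent ξ = X.
At extent ξ: n_A1 = 1 − X; n_B1 = 2 − 2X; n_B2 = X; n_I = 2.86 (inert).
Total moles n_T = 5.86 − 2X.
y_i = n_i/n_T, p_i = y_i·P. Kp = p_B2 / (p_A1 p_B1^2).
Setting this equal to 0.486 bar^-2 and taking the physical root (0 < X < 1) gives X = 0.336.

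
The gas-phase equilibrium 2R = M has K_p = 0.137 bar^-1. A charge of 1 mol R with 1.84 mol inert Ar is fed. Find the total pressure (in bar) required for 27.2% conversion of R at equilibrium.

Let X = conversion of R (basis 1 mol R); extent of reaction ξ = 0.5X.
At extent ξ: n_R = 1 − X; n_M = 0.5X; n_I = 1.84 (inert).
n_T = Σnᵢ = 2.84 − 0.5X.
K_p = p_M / (p_R^2) with p_i = (n_i/n_T)·P.
At X = 0.272: the mole-fraction product g(X) = Π y_i^ν_i = 0.6939. Since K_p = g(X)·P^{-1}, P = (g/K_p)^(1/1) = (0.6939/0.137)^(1/1) = 5.06 bar.

P = 5.06 bar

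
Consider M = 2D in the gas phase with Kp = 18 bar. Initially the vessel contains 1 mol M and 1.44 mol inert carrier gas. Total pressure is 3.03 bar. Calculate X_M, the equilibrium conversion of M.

Basis: 1 mol M initially; let X = conversion of M. Extent ξ = X.
Mole table: n_M = 1 − X; n_D = 2X; n_I = 1.44 (inert).
Total moles n_T = 2.44 + X.
With p_i = (n_i/n_T)P, Kp = p_D^2 / (p_M).
This yields a degree-2 equation in X; solving on (0,1), X = 0.852.

X = 0.852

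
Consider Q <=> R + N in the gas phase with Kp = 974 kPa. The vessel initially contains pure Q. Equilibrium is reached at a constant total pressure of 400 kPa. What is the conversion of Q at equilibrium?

X = 0.842

Take 1 mol Q as basis and let X be its fractional conversion, so ξ = X.
At extent ξ: n_Q = 1 − X; n_R = X; n_N = X.
Total moles n_T = 1 + X.
Mole fractions y_i = n_i/n_T; Kp = p_R p_N / (p_Q) with p_i = y_i·P.
Setting this equal to 974 kPa and taking the physical root (0 < X < 1) gives X = 0.842.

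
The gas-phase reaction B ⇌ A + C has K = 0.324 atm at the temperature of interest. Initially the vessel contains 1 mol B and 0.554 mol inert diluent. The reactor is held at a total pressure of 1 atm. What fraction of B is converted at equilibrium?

Let X = conversion of B (basis 1 mol B); extent of reaction ξ = X.
Moles: n_B = 1 − X; n_A = X; n_C = X; n_I = 0.554 (inert).
n_T = Σnᵢ = 1.55 + X.
y_i = n_i/n_T, p_i = y_i·P. K = p_A p_C / (p_B).
This yields a degree-2 equation in X; solving on (0,1), X = 0.553.

X = 0.553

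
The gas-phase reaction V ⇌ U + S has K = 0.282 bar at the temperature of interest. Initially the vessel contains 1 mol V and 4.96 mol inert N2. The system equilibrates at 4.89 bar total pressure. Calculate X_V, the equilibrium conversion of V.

X = 0.451

Take 1 mol V as basis and let X be its fractional conversion, so ξ = X.
Mole table: n_V = 1 − X; n_U = X; n_S = X; n_I = 4.96 (inert).
Summing: n_T = 5.96 + X.
y_i = n_i/n_T, p_i = y_i·P. K = p_U p_S / (p_V).
Setting this equal to 0.282 bar and taking the physical root (0 < X < 1) gives X = 0.451.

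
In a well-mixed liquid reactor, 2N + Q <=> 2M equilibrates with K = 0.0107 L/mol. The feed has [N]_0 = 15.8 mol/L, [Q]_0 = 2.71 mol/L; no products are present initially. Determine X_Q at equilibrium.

Let X = conversion of Q; extent ξ = 2.71·X mol/L.
Concentrations: [N] = 15.8 − 5.42X; [Q] = 2.71 − 2.71X; [M] = 5.42X.
K = [M]^2 / ([N]^2 [Q]).
Solving K = 0.0107 for X ∈ (0,1): X = 0.352.

X = 0.352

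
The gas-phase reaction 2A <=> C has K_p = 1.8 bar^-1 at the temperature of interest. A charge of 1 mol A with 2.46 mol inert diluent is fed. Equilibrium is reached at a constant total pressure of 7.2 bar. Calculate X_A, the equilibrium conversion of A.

X = 0.709

Basis: 1 mol A initially; let X = conversion of A. Extent ξ = 0.5X.
Mole table: n_A = 1 − X; n_C = 0.5X; n_I = 2.46 (inert).
Total moles n_T = 3.46 − 0.5X.
y_i = n_i/n_T, p_i = y_i·P. K_p = p_C / (p_A^2).
Substituting and setting equal to 1.8 bar^-1 gives a polynomial in X; the root in (0,1) is X = 0.709.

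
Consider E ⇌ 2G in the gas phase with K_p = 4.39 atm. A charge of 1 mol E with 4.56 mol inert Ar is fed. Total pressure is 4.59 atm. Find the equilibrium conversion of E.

X = 0.685

Let X = conversion of E (basis 1 mol E); extent of reaction ξ = X.
At extent ξ: n_E = 1 − X; n_G = 2X; n_I = 4.56 (inert).
Summing: n_T = 5.56 + X.
y_i = n_i/n_T, p_i = y_i·P. K_p = p_G^2 / (p_E).
This yields a degree-2 equation in X; solving on (0,1), X = 0.685.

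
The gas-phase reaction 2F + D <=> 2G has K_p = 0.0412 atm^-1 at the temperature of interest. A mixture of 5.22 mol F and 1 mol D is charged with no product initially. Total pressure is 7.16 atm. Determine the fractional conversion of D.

X = 0.390

Basis: 1 mol D initially; let X = conversion of D. Extent ξ = X.
At extent ξ: n_F = 5.22 − 2X; n_D = 1 − X; n_G = 2X.
n_T = Σnᵢ = 6.22 − X.
With p_i = (n_i/n_T)P, K_p = p_G^2 / (p_F^2 p_D).
Setting this equal to 0.0412 atm^-1 and taking the physical root (0 < X < 1) gives X = 0.390.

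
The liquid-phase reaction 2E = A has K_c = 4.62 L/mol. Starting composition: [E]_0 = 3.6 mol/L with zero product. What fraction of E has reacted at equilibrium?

X = 0.841

Let X = conversion of E; extent ξ = 3.6X/2 mol/L.
Concentrations: [E] = 3.6 − 3.6X; [A] = 1.8X.
K_c = [A] / ([E]^2).
Solving K_c = 4.62 for X ∈ (0,1): X = 0.841.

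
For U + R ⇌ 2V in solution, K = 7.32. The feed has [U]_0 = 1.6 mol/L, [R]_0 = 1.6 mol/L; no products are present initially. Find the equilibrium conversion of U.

Let X = conversion of U; extent ξ = 1.6·X mol/L.
Concentrations: [U] = 1.6 − 1.6X; [R] = 1.6 − 1.6X; [V] = 3.2X.
K = [V]^2 / ([U] [R]).
Setting equal to 7.32 and solving for X on (0,1) gives X = 0.575.

X = 0.575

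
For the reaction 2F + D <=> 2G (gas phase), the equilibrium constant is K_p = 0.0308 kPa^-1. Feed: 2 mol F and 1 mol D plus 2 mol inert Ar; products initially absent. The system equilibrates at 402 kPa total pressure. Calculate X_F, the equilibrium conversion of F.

Let X = conversion of F (basis 2 mol F); extent of reaction ξ = X.
Mole table: n_F = 2 − 2X; n_D = 1 − X; n_G = 2X; n_I = 2 (inert).
Summing: n_T = 5 − X.
Mole fractions y_i = n_i/n_T; K_p = p_G^2 / (p_F^2 p_D) with p_i = y_i·P.
Substituting and setting equal to 0.0308 kPa^-1 gives a polynomial in X; the root in (0,1) is X = 0.532.

X = 0.532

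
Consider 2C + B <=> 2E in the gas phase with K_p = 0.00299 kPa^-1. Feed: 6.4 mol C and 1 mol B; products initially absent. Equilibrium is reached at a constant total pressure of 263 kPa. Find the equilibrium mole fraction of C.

Let X = conversion of B (basis 1 mol B); extent of reaction ξ = X.
Mole table: n_C = 6.4 − 2X; n_B = 1 − X; n_E = 2X.
Total moles n_T = 7.4 − X.
y_i = n_i/n_T, p_i = y_i·P. K_p = p_E^2 / (p_C^2 p_B).
This yields a degree-3 equation in X; solving on (0,1), X = 0.578.
Then n_C = 5.24, n_T = 6.82, so y_C = 0.769.

y_C = 0.769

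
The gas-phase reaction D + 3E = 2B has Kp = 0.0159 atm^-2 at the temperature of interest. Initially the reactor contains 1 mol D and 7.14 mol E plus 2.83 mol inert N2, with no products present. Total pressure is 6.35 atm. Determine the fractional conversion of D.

Let X = conversion of D (basis 1 mol D); extent of reaction ξ = X.
Moles: n_D = 1 − X; n_E = 7.14 − 3X; n_B = 2X; n_I = 2.83 (inert).
n_T = Σnᵢ = 11 − 2X.
Mole fractions y_i = n_i/n_T; Kp = p_B^2 / (p_D p_E^3) with p_i = y_i·P.
Setting this equal to 0.0159 atm^-2 and taking the physical root (0 < X < 1) gives X = 0.426.

X = 0.426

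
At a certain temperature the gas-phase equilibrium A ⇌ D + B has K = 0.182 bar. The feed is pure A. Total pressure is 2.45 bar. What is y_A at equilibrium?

Basis: 1 mol A initially; let X = conversion of A. Extent ξ = X.
Mole table: n_A = 1 − X; n_D = X; n_B = X.
n_T = Σnᵢ = 1 + X.
y_i = n_i/n_T, p_i = y_i·P. K = p_D p_B / (p_A).
Substituting and setting equal to 0.182 bar gives a polynomial in X; the root in (0,1) is X = 0.263.
Then n_A = 0.737, n_T = 1.26, so y_A = 0.584.

y_A = 0.584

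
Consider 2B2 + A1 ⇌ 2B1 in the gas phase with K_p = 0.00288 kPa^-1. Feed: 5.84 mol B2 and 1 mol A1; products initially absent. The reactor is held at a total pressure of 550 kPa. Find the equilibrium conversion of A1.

X = 0.663

Let X = conversion of A1 (basis 1 mol A1); extent of reaction ξ = X.
Species balance: n_B2 = 5.84 − 2X; n_A1 = 1 − X; n_B1 = 2X.
Total moles n_T = 6.84 − X.
Mole fractions y_i = n_i/n_T; K_p = p_B1^2 / (p_B2^2 p_A1) with p_i = y_i·P.
Equating to 0.00288 kPa^-1 and solving on 0 < X < 1: X = 0.663.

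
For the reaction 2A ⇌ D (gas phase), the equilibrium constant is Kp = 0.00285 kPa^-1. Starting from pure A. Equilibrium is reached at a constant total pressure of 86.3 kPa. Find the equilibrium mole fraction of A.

Take 1 mol A as basis and let X be its fractional conversion, so ξ = 0.5X.
Mole table: n_A = 1 − X; n_D = 0.5X.
Total moles n_T = 1 − 0.5X.
Mole fractions y_i = n_i/n_T; Kp = p_D / (p_A^2) with p_i = y_i·P.
This yields a degree-2 equation in X; solving on (0,1), X = 0.290.
Then n_A = 0.71, n_T = 0.855, so y_A = 0.830.

y_A = 0.830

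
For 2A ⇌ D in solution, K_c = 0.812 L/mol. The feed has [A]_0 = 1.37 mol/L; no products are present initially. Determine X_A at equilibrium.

Let X = conversion of A; extent ξ = 1.37X/2 mol/L.
Concentrations: [A] = 1.37 − 1.37X; [D] = 0.685X.
K_c = [D] / ([A]^2).
Solving K_c = 0.812 for X ∈ (0,1): X = 0.518.

X = 0.518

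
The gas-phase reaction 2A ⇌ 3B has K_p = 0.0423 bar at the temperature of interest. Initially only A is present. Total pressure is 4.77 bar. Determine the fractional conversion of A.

X = 0.129

Basis: 1 mol A initially; let X = conversion of A. Extent ξ = 0.5X.
Mole table: n_A = 1 − X; n_B = 1.5X.
Summing: n_T = 1 + 0.5X.
With p_i = (n_i/n_T)P, K_p = p_B^3 / (p_A^2).
Substituting and setting equal to 0.0423 bar gives a polynomial in X; the root in (0,1) is X = 0.129.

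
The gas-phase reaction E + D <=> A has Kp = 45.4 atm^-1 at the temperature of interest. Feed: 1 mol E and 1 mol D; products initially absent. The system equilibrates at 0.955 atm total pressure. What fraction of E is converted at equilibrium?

X = 0.850

Let X = conversion of E (basis 1 mol E); extent of reaction ξ = X.
Mole table: n_E = 1 − X; n_D = 1 − X; n_A = X.
Summing: n_T = 2 − X.
With p_i = (n_i/n_T)P, Kp = p_A / (p_E p_D).
Substituting and setting equal to 45.4 atm^-1 gives a polynomial in X; the root in (0,1) is X = 0.850.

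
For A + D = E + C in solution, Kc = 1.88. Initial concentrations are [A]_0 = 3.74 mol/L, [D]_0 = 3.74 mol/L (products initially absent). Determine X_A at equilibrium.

X = 0.578

Let X = conversion of A; extent ξ = 3.74·X mol/L.
Concentrations: [A] = 3.74 − 3.74X; [D] = 3.74 − 3.74X; [E] = 3.74X; [C] = 3.74X.
Kc = [E] [C] / ([A] [D]).
Setting equal to 1.88 and solving for X on (0,1) gives X = 0.578.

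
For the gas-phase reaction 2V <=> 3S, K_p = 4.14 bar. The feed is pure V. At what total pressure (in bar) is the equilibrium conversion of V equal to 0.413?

Take 1 mol V as basis and let X be its fractional conversion, so ξ = 0.5X.
Species balance: n_V = 1 − X; n_S = 1.5X.
Total moles n_T = 1 + 0.5X.
K_p = p_S^3 / (p_V^2) with p_i = (n_i/n_T)·P.
At X = 0.413: the mole-fraction product g(X) = Π y_i^ν_i = 0.5719. Since K_p = g(X)·P^{1}, P = (K_p/g)^(1/1) = (4.14/0.5719)^(1/1) = 7.24 bar.

P = 7.24 bar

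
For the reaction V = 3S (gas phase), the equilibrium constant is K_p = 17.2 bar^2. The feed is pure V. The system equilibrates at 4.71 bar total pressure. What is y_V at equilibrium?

y_V = 0.352

Basis: 1 mol V initially; let X = conversion of V. Extent ξ = X.
Species balance: n_V = 1 − X; n_S = 3X.
n_T = Σnᵢ = 1 + 2X.
y_i = n_i/n_T, p_i = y_i·P. K_p = p_S^3 / (p_V).
Substituting and setting equal to 17.2 bar^2 gives a polynomial in X; the root in (0,1) is X = 0.381.
Then n_V = 0.619, n_T = 1.76, so y_V = 0.352.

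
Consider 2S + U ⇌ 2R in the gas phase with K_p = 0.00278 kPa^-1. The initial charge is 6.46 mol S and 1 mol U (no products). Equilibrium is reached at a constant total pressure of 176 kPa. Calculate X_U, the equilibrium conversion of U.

X = 0.507

Let X = conversion of U (basis 1 mol U); extent of reaction ξ = X.
Mole table: n_S = 6.46 − 2X; n_U = 1 − X; n_R = 2X.
Summing: n_T = 7.46 − X.
y_i = n_i/n_T, p_i = y_i·P. K_p = p_R^2 / (p_S^2 p_U).
Equating to 0.00278 kPa^-1 and solving on 0 < X < 1: X = 0.507.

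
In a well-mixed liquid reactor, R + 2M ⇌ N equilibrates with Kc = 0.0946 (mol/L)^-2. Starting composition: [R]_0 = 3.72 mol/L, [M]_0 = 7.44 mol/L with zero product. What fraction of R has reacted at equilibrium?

Let X = conversion of R; extent ξ = 3.72·X mol/L.
Concentrations: [R] = 3.72 − 3.72X; [M] = 7.44 − 7.44X; [N] = 3.72X.
Kc = [N] / ([R] [M]^2).
This equals 0.0946 at X = 0.533 (the root in 0 < X < 1).

X = 0.533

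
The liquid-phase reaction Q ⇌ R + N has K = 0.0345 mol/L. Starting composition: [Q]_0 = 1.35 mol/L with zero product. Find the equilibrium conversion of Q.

X = 0.148

Let X = conversion of Q; extent ξ = 1.35·X mol/L.
Concentrations: [Q] = 1.35 − 1.35X; [R] = 1.35X; [N] = 1.35X.
K = [R] [N] / ([Q]).
Equating to 0.0345 mol/L: the physical root is X = 0.148.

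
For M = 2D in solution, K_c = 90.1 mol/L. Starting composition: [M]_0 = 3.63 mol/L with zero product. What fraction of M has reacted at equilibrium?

X = 0.876

Let X = conversion of M; extent ξ = 3.63·X mol/L.
Concentrations: [M] = 3.63 − 3.63X; [D] = 7.26X.
K_c = [D]^2 / ([M]).
Equating to 90.1 mol/L: the physical root is X = 0.876.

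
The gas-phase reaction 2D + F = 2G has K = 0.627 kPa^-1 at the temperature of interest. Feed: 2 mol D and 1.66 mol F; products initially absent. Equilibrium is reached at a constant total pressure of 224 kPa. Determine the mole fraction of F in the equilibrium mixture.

Take 2 mol D as basis and let X be its fractional conversion, so ξ = X.
Moles: n_D = 2 − 2X; n_F = 1.66 − X; n_G = 2X.
Summing: n_T = 3.66 − X.
With p_i = (n_i/n_T)P, K = p_G^2 / (p_D^2 p_F).
Substituting and setting equal to 0.627 kPa^-1 gives a polynomial in X; the root in (0,1) is X = 0.863.
Then n_F = 0.797, n_T = 2.8, so y_F = 0.285.

y_F = 0.285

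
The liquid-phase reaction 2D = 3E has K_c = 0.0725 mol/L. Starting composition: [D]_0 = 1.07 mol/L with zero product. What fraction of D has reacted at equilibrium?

Let X = conversion of D; extent ξ = 1.07X/2 mol/L.
Concentrations: [D] = 1.07 − 1.07X; [E] = 1.6X.
K_c = [E]^3 / ([D]^2).
Equating to 0.0725 mol/L: the physical root is X = 0.229.

X = 0.229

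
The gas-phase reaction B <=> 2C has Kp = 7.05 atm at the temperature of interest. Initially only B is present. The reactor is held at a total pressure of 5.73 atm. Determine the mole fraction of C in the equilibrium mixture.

y_C = 0.653

Take 1 mol B as basis and let X be its fractional conversion, so ξ = X.
Mole table: n_B = 1 − X; n_C = 2X.
Total moles n_T = 1 + X.
Mole fractions y_i = n_i/n_T; Kp = p_C^2 / (p_B) with p_i = y_i·P.
Equating to 7.05 atm and solving on 0 < X < 1: X = 0.485.
Then n_C = 0.97, n_T = 1.49, so y_C = 0.653.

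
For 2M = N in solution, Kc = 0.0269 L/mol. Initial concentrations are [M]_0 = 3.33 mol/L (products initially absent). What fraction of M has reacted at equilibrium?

X = 0.134

Let X = conversion of M; extent ξ = 3.33X/2 mol/L.
Concentrations: [M] = 3.33 − 3.33X; [N] = 1.67X.
Kc = [N] / ([M]^2).
Solving Kc = 0.0269 for X ∈ (0,1): X = 0.134.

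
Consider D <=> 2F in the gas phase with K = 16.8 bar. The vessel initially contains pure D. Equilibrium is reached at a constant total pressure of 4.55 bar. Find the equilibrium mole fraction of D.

y_D = 0.181

Take 1 mol D as basis and let X be its fractional conversion, so ξ = X.
Species balance: n_D = 1 − X; n_F = 2X.
Total moles n_T = 1 + X.
With p_i = (n_i/n_T)P, K = p_F^2 / (p_D).
Setting this equal to 16.8 bar and taking the physical root (0 < X < 1) gives X = 0.693.
Then n_D = 0.307, n_T = 1.69, so y_D = 0.181.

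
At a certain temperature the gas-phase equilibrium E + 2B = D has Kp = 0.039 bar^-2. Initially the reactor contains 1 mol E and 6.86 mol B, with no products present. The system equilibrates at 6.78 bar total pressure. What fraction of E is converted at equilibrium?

X = 0.565

Take 1 mol E as basis and let X be its fractional conversion, so ξ = X.
Moles: n_E = 1 − X; n_B = 6.86 − 2X; n_D = X.
Summing: n_T = 7.86 − 2X.
y_i = n_i/n_T, p_i = y_i·P. Kp = p_D / (p_E p_B^2).
This yields a degree-3 equation in X; solving on (0,1), X = 0.565.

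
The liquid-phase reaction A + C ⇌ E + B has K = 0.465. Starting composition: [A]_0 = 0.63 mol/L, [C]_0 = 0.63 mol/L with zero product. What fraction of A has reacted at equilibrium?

Let X = conversion of A; extent ξ = 0.63·X mol/L.
Concentrations: [A] = 0.63 − 0.63X; [C] = 0.63 − 0.63X; [E] = 0.63X; [B] = 0.63X.
K = [E] [B] / ([A] [C]).
Equating to 0.465: the physical root is X = 0.405.

X = 0.405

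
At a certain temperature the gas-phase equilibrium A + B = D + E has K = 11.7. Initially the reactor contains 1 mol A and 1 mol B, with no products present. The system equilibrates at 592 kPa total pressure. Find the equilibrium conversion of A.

Take 1 mol A as basis and let X be its fractional conversion, so ξ = X.
Moles: n_A = 1 − X; n_B = 1 − X; n_D = X; n_E = X.
n_T stays at 2 (no change in mole number).
y_i = n_i/n_T, p_i = y_i·P. K = p_D p_E / (p_A p_B).
Equating to 11.7 and solving on 0 < X < 1: X = 0.774.

X = 0.774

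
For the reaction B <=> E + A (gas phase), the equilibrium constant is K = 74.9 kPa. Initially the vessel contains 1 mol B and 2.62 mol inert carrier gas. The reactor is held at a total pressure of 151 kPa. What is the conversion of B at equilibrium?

Let X = conversion of B (basis 1 mol B); extent of reaction ξ = X.
Moles: n_B = 1 − X; n_E = X; n_A = X; n_I = 2.62 (inert).
Summing: n_T = 3.62 + X.
With p_i = (n_i/n_T)P, K = p_E p_A / (p_B).
Substituting and setting equal to 74.9 kPa gives a polynomial in X; the root in (0,1) is X = 0.744.

X = 0.744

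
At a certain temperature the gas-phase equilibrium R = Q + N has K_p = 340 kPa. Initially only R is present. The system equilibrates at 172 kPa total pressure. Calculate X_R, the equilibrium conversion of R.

X = 0.815

Take 1 mol R as basis and let X be its fractional conversion, so ξ = X.
Moles: n_R = 1 − X; n_Q = X; n_N = X.
Total moles n_T = 1 + X.
With p_i = (n_i/n_T)P, K_p = p_Q p_N / (p_R).
Equating to 340 kPa and solving on 0 < X < 1: X = 0.815.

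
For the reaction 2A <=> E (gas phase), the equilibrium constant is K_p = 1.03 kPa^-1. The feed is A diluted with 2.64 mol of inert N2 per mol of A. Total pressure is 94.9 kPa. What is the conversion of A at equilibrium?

Basis: 1 mol A initially; let X = conversion of A. Extent ξ = 0.5X.
Mole table: n_A = 1 − X; n_E = 0.5X; n_I = 2.64 (inert).
Summing: n_T = 3.64 − 0.5X.
Mole fractions y_i = n_i/n_T; K_p = p_E / (p_A^2) with p_i = y_i·P.
This yields a degree-2 equation in X; solving on (0,1), X = 0.880.

X = 0.880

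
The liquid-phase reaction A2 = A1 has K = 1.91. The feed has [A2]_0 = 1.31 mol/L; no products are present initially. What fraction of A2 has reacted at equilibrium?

Let X = conversion of A2; extent ξ = 1.31·X mol/L.
Concentrations: [A2] = 1.31 − 1.31X; [A1] = 1.31X.
K = [A1] / ([A2]).
Setting equal to 1.91 and solving for X on (0,1) gives X = 0.656.

X = 0.656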